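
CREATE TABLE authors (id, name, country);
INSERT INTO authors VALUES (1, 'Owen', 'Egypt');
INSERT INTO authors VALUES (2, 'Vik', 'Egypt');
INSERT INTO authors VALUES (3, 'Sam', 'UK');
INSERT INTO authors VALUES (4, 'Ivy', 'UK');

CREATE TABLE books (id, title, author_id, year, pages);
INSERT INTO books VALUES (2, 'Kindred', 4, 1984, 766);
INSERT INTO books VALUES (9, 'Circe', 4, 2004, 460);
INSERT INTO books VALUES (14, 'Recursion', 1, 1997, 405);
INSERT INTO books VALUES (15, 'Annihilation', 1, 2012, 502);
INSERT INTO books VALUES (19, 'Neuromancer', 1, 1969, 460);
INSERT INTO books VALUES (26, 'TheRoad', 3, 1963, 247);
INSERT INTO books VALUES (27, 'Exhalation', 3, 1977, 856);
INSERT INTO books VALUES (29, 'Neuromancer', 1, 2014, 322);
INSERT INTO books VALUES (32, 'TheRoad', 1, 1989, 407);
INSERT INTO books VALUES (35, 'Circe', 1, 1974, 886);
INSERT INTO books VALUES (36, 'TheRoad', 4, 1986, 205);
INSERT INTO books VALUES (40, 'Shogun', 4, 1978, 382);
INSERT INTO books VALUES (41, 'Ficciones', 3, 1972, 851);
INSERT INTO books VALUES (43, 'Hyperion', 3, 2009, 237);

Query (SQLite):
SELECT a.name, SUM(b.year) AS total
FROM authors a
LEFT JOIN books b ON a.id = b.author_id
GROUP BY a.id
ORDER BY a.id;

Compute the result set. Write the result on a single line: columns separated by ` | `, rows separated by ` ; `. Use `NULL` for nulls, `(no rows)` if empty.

Owen | 11955 ; Vik | NULL ; Sam | 7921 ; Ivy | 7952

LEFT JOIN keeps every authors row; unmatched ones get NULL for books columns.
Group by authors.id and compute SUM(b.year). SUM over an all-NULL group is NULL.
  1: ids {14, 15, 19, 29, 32, 35} → SUM(b.year)=11955
  2: ids {—} → SUM(b.year)=NULL
  3: ids {26, 27, 41, 43} → SUM(b.year)=7921
  4: ids {2, 9, 36, 40} → SUM(b.year)=7952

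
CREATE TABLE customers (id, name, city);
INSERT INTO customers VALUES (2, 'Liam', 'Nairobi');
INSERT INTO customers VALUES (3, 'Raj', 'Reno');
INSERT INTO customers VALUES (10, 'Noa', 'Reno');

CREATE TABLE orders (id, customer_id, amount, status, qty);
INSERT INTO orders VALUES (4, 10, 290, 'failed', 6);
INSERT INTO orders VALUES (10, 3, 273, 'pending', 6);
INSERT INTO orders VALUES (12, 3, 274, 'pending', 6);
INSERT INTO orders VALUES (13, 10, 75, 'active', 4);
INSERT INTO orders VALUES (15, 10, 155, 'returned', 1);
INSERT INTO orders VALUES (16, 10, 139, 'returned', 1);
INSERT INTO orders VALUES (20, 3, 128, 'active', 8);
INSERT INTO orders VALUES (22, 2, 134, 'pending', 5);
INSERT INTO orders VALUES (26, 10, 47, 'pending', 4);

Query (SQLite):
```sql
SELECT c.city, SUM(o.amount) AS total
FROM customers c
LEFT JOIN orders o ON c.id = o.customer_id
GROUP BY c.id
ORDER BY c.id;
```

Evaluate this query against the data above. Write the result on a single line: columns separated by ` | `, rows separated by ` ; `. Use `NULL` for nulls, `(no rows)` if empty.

Nairobi | 134 ; Reno | 675 ; Reno | 706

LEFT JOIN keeps every customers row; unmatched ones get NULL for orders columns.
Group by customers.id and compute SUM(o.amount). SUM over an all-NULL group is NULL.
  2: ids {22} → SUM(o.amount)=134
  3: ids {10, 12, 20} → SUM(o.amount)=675
  10: ids {4, 13, 15, 16, 26} → SUM(o.amount)=706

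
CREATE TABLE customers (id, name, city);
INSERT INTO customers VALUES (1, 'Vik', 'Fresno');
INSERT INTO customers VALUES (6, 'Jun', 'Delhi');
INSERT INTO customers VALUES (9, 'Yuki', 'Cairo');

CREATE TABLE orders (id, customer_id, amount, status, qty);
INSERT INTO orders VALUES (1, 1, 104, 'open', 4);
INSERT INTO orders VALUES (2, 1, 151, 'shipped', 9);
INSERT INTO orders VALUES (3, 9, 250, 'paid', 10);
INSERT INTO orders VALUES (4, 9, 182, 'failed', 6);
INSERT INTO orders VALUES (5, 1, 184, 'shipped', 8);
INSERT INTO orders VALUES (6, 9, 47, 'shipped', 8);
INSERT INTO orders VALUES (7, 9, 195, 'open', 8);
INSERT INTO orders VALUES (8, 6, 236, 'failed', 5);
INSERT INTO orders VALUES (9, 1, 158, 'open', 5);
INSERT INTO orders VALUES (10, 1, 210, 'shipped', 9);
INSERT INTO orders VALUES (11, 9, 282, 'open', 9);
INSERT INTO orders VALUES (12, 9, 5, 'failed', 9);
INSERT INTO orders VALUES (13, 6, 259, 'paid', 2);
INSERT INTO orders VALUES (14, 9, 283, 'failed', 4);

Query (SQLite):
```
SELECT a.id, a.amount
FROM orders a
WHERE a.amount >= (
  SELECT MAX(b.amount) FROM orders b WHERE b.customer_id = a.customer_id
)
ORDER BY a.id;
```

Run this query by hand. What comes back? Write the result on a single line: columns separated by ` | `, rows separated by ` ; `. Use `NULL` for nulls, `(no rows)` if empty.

10 | 210 ; 13 | 259 ; 14 | 283

For each orders row a, compute MAX(amount) over rows sharing a.customer_id.
Keep row a if a.amount >= that per-group MAX.
  customer_id=1: MAX(amount) = 210
  customer_id=6: MAX(amount) = 259
  customer_id=9: MAX(amount) = 283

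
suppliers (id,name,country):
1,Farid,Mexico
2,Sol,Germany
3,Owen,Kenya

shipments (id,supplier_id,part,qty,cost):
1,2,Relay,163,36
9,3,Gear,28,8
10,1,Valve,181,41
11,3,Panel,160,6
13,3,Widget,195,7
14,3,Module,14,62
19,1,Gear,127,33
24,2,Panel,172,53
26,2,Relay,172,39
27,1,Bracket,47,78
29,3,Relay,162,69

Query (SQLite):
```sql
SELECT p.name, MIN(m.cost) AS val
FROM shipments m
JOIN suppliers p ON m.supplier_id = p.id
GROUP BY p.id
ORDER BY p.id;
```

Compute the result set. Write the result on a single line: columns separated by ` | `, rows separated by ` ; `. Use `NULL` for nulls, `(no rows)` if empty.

Join each shipments row to its suppliers via supplier_id.
Group joined rows by suppliers.id; compute MIN(m.cost) per group.
  1: ids {10, 19, 27} → MIN(m.cost)=33
  2: ids {1, 24, 26} → MIN(m.cost)=36
  3: ids {9, 11, 13, 14, 29} → MIN(m.cost)=6

Farid | 33 ; Sol | 36 ; Owen | 6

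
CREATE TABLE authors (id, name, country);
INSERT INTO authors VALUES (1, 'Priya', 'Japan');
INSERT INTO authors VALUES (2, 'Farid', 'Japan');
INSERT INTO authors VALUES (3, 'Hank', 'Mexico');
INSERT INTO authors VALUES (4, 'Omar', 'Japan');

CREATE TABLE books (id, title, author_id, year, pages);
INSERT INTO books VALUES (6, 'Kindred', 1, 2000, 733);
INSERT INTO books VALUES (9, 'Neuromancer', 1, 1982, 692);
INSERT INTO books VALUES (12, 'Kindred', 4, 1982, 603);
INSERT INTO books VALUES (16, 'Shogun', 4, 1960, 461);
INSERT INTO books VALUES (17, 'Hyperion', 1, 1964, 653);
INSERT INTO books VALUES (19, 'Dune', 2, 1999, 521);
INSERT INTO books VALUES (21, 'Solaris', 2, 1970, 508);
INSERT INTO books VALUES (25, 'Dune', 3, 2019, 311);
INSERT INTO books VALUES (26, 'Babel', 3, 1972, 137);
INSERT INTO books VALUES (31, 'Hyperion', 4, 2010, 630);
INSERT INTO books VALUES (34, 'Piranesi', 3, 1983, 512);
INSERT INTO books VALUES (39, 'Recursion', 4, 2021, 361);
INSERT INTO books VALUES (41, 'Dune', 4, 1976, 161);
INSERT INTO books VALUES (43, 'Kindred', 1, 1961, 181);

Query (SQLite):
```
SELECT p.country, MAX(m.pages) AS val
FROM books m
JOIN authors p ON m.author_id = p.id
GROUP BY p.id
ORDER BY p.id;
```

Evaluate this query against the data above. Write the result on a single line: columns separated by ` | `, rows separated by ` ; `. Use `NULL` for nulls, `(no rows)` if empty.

Japan | 733 ; Japan | 521 ; Mexico | 512 ; Japan | 630

Join each books row to its authors via author_id.
Group joined rows by authors.id; compute MAX(m.pages) per group.
  1: ids {6, 9, 17, 43} → MAX(m.pages)=733
  2: ids {19, 21} → MAX(m.pages)=521
  3: ids {25, 26, 34} → MAX(m.pages)=512
  4: ids {12, 16, 31, 39, 41} → MAX(m.pages)=630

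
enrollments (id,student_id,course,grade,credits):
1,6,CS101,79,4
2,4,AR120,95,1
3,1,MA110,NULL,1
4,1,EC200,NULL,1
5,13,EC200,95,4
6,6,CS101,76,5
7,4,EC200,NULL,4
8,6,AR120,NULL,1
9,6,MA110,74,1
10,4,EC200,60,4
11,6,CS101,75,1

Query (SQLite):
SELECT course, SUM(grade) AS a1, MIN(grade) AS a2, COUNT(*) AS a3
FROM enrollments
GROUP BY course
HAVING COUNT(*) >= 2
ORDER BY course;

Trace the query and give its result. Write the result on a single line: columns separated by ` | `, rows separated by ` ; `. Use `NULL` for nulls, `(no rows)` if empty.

Group enrollments by course.
Per group compute: SUM(grade), MIN(grade), COUNT(*).
HAVING: drop groups with fewer than 2 rows.
  AR120: ids {2, 8} → SUM(grade)=95, MIN(grade)=95, COUNT(*)=2
  CS101: ids {1, 6, 11} → SUM(grade)=230, MIN(grade)=75, COUNT(*)=3
  EC200: ids {4, 5, 7, 10} → SUM(grade)=155, MIN(grade)=60, COUNT(*)=4
  MA110: ids {3, 9} → SUM(grade)=74, MIN(grade)=74, COUNT(*)=2

AR120 | 95 | 95 | 2 ; CS101 | 230 | 75 | 3 ; EC200 | 155 | 60 | 4 ; MA110 | 74 | 74 | 2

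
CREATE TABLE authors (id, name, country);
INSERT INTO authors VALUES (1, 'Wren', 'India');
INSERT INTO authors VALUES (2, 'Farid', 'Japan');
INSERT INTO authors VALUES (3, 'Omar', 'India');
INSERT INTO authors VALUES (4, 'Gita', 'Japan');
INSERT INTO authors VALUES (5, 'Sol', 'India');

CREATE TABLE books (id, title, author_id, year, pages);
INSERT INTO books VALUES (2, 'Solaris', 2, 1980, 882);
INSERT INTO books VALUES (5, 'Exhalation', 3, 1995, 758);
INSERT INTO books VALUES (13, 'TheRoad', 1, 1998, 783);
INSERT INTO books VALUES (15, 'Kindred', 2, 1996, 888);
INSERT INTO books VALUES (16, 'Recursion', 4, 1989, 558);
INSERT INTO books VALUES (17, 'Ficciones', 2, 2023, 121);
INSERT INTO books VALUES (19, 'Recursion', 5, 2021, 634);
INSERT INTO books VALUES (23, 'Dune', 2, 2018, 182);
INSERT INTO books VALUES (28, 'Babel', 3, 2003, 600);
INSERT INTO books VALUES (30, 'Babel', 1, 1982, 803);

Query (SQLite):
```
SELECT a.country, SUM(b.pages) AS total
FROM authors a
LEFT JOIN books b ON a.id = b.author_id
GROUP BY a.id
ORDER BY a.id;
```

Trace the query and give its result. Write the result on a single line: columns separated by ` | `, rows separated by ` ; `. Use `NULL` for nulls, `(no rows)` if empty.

LEFT JOIN keeps every authors row; unmatched ones get NULL for books columns.
Group by authors.id and compute SUM(b.pages). SUM over an all-NULL group is NULL.
  1: ids {13, 30} → SUM(b.pages)=1586
  2: ids {2, 15, 17, 23} → SUM(b.pages)=2073
  3: ids {5, 28} → SUM(b.pages)=1358
  4: ids {16} → SUM(b.pages)=558
  5: ids {19} → SUM(b.pages)=634

India | 1586 ; Japan | 2073 ; India | 1358 ; Japan | 558 ; India | 634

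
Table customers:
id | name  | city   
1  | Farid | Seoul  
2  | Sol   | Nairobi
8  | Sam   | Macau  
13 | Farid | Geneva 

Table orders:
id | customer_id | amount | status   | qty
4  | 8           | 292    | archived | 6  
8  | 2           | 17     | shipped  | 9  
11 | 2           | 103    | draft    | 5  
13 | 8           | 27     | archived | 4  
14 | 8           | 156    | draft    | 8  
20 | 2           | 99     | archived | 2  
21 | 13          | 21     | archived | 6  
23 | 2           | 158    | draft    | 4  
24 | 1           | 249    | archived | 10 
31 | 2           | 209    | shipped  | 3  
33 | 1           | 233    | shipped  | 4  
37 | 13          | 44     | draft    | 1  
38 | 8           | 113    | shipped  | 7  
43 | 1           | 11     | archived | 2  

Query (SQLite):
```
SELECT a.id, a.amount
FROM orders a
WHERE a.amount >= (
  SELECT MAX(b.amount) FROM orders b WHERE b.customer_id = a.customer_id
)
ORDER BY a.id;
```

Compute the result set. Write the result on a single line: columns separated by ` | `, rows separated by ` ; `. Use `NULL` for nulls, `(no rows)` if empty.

For each orders row a, compute MAX(amount) over rows sharing a.customer_id.
Keep row a if a.amount >= that per-group MAX.
  customer_id=1: MAX(amount) = 249
  customer_id=2: MAX(amount) = 209
  customer_id=8: MAX(amount) = 292
  customer_id=13: MAX(amount) = 44

4 | 292 ; 24 | 249 ; 31 | 209 ; 37 | 44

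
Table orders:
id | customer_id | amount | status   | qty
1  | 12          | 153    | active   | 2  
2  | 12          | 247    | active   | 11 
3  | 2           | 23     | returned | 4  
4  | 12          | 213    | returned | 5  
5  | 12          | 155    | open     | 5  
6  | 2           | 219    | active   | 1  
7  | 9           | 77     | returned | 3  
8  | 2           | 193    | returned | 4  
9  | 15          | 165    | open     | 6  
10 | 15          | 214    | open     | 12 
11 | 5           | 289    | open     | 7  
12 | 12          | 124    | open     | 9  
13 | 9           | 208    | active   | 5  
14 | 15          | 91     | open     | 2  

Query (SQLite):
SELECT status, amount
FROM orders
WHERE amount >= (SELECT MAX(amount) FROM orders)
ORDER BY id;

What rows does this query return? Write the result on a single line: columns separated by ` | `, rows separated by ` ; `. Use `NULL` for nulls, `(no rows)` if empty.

Scalar subquery: MAX(amount) over all orders rows = 289.
Keep rows where amount >= that value.

open | 289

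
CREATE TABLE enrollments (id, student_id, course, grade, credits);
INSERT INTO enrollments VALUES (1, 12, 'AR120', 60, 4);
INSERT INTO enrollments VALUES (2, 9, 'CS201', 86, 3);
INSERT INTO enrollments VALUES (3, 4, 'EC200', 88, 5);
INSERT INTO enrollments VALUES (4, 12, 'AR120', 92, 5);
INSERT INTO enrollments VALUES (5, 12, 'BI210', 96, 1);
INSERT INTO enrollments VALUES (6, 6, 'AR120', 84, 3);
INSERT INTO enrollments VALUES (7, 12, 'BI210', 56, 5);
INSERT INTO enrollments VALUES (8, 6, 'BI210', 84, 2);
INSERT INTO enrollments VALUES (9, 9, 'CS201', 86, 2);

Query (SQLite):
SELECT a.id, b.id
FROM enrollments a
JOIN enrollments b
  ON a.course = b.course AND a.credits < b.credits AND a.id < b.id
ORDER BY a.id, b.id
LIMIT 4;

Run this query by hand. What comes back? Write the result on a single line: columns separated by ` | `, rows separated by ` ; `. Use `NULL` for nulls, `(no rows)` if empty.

Pairs (a,b) with same course, a.credits < b.credits, a.id < b.id.
course groups: AR120:{1,4,6} BI210:{5,7,8} CS201:{2,9} EC200:{3}
Ordered by (a.id, b.id); first 4.

1 | 4 ; 5 | 7 ; 5 | 8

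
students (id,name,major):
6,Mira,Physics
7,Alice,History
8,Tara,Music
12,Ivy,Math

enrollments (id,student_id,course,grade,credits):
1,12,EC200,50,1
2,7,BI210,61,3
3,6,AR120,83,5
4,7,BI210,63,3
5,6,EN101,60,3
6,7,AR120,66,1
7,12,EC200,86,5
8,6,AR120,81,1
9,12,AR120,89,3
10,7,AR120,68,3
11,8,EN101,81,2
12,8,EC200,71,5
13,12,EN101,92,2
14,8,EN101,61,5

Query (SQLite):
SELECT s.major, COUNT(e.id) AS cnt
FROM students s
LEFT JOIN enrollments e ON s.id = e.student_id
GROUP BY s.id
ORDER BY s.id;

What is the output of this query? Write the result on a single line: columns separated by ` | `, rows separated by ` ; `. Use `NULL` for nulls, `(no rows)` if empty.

LEFT JOIN keeps every students row; unmatched ones get NULL for enrollments columns.
Group by students.id and compute COUNT(e.id). COUNT(col) of an all-NULL group is 0.
  6: ids {3, 5, 8} → COUNT(e.id)=3
  7: ids {2, 4, 6, 10} → COUNT(e.id)=4
  8: ids {11, 12, 14} → COUNT(e.id)=3
  12: ids {1, 7, 9, 13} → COUNT(e.id)=4

Physics | 3 ; History | 4 ; Music | 3 ; Math | 4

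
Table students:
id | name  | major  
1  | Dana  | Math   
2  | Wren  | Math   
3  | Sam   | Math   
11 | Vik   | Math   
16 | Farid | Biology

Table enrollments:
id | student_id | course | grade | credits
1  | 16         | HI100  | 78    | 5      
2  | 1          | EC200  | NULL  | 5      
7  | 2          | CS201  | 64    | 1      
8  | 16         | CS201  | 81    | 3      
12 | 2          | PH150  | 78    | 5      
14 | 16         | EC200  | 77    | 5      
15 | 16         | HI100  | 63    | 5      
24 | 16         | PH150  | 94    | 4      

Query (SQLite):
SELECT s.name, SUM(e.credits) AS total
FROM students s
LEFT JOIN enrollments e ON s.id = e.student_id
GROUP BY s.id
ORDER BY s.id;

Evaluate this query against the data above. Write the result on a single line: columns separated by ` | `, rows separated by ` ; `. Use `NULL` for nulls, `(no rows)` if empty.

Dana | 5 ; Wren | 6 ; Sam | NULL ; Vik | NULL ; Farid | 22

LEFT JOIN keeps every students row; unmatched ones get NULL for enrollments columns.
Group by students.id and compute SUM(e.credits). SUM over an all-NULL group is NULL.
  1: ids {2} → SUM(e.credits)=5
  2: ids {7, 12} → SUM(e.credits)=6
  3: ids {—} → SUM(e.credits)=NULL
  11: ids {—} → SUM(e.credits)=NULL
  16: ids {1, 8, 14, 15, 24} → SUM(e.credits)=22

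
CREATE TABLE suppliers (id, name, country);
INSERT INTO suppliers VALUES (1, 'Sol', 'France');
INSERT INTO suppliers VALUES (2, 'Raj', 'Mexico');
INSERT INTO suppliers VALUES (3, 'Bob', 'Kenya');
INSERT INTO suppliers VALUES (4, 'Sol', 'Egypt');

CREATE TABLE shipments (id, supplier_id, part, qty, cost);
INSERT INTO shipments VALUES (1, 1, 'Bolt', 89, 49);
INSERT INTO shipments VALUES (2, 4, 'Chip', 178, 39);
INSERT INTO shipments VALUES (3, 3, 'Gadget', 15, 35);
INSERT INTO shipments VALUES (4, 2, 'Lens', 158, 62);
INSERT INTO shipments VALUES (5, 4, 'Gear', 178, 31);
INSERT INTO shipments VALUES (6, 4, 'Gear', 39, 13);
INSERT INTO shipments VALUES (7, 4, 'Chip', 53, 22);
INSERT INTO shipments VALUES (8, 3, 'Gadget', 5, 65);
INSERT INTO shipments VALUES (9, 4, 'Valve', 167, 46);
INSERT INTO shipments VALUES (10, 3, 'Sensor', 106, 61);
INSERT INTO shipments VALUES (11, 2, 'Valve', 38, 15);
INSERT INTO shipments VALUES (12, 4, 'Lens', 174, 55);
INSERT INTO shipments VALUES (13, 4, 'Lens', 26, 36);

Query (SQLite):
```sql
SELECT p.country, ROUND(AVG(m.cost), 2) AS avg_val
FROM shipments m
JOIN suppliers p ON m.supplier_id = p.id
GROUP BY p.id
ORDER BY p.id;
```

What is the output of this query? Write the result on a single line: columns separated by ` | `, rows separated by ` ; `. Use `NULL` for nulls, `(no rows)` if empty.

France | 49 ; Mexico | 38.5 ; Kenya | 53.67 ; Egypt | 34.57

Join each shipments row to its suppliers via supplier_id.
Group joined rows by suppliers.id; compute ROUND(AVG(m.cost), 2) per group.
  1: ids {1} → ROUND(AVG(m.cost), 2)=49
  2: ids {4, 11} → ROUND(AVG(m.cost), 2)=38.5
  3: ids {3, 8, 10} → ROUND(AVG(m.cost), 2)=53.67
  4: ids {2, 5, 6, 7, 9, 12, 13} → ROUND(AVG(m.cost), 2)=34.57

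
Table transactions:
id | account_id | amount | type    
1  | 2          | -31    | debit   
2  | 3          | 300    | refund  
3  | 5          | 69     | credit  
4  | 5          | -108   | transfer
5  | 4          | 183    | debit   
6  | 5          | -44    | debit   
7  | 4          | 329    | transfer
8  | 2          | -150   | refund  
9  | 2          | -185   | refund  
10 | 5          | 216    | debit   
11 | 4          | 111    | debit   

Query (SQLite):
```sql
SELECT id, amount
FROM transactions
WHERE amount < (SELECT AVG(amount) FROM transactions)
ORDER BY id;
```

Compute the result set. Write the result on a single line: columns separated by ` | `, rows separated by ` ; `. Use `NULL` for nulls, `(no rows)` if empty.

1 | -31 ; 4 | -108 ; 6 | -44 ; 8 | -150 ; 9 | -185

Scalar subquery: AVG(amount) over all transactions rows = 62.727273 (≈; comparison uses full precision).
Keep rows where amount < that value.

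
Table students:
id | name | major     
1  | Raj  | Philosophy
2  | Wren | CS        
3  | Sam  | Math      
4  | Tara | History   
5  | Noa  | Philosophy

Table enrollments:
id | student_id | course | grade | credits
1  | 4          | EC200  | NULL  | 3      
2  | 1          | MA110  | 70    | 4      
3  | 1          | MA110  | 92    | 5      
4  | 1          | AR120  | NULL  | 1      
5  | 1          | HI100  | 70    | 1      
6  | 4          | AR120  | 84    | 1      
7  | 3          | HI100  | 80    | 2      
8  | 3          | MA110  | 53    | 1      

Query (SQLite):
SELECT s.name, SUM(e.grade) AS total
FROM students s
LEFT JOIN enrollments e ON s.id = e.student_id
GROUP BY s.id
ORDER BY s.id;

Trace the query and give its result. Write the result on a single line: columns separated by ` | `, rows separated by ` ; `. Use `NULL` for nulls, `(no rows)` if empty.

Raj | 232 ; Wren | NULL ; Sam | 133 ; Tara | 84 ; Noa | NULL

LEFT JOIN keeps every students row; unmatched ones get NULL for enrollments columns.
Group by students.id and compute SUM(e.grade). SUM over an all-NULL group is NULL.
  1: ids {2, 3, 4, 5} → SUM(e.grade)=232
  2: ids {—} → SUM(e.grade)=NULL
  3: ids {7, 8} → SUM(e.grade)=133
  4: ids {1, 6} → SUM(e.grade)=84
  5: ids {—} → SUM(e.grade)=NULL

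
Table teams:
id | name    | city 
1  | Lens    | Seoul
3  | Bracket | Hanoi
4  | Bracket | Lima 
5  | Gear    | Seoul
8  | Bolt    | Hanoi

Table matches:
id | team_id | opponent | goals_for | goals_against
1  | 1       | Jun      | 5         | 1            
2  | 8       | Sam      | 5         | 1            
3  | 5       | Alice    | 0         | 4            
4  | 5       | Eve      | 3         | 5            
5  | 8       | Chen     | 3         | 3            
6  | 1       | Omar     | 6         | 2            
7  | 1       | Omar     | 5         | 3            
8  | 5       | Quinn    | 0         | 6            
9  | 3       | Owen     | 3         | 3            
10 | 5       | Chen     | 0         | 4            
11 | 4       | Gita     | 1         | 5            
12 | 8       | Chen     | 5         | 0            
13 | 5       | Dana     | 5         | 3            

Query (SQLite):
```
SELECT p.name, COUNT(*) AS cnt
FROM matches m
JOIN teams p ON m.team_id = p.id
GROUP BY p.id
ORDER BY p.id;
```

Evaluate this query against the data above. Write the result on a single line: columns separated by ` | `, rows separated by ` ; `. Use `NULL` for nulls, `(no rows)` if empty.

Join each matches row to its teams via team_id.
Group joined rows by teams.id; compute COUNT(*) per group.
  1: ids {1, 6, 7} → COUNT(*)=3
  3: ids {9} → COUNT(*)=1
  4: ids {11} → COUNT(*)=1
  5: ids {3, 4, 8, 10, 13} → COUNT(*)=5
  8: ids {2, 5, 12} → COUNT(*)=3

Lens | 3 ; Bracket | 1 ; Bracket | 1 ; Gear | 5 ; Bolt | 3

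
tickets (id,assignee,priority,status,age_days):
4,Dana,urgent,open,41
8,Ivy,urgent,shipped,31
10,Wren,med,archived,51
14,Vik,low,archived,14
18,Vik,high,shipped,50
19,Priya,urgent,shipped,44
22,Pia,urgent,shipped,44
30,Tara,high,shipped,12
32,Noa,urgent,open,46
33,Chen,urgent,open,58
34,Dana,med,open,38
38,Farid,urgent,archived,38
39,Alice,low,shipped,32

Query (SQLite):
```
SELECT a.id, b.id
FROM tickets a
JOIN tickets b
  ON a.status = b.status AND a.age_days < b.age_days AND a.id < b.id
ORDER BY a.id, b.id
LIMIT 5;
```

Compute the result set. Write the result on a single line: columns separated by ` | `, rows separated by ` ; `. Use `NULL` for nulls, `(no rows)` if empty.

Pairs (a,b) with same status, a.age_days < b.age_days, a.id < b.id.
status groups: archived:{10,14,38} open:{4,32,33,34} shipped:{8,18,19,22,30,39}
Ordered by (a.id, b.id); first 5.

4 | 32 ; 4 | 33 ; 8 | 18 ; 8 | 19 ; 8 | 22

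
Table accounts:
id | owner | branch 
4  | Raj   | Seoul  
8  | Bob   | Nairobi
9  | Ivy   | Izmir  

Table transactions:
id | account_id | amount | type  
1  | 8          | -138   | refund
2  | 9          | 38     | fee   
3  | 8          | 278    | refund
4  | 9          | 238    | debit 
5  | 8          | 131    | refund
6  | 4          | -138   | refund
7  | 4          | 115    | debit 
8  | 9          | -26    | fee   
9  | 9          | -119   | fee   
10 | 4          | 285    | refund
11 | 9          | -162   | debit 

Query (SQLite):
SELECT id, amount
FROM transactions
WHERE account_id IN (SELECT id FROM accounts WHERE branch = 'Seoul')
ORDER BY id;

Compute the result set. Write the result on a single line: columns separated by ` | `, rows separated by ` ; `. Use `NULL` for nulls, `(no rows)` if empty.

Inner query: accounts.id where branch = 'Seoul'.
Outer: keep transactions rows whose account_id is in that set.
Inner query → {4}

6 | -138 ; 7 | 115 ; 10 | 285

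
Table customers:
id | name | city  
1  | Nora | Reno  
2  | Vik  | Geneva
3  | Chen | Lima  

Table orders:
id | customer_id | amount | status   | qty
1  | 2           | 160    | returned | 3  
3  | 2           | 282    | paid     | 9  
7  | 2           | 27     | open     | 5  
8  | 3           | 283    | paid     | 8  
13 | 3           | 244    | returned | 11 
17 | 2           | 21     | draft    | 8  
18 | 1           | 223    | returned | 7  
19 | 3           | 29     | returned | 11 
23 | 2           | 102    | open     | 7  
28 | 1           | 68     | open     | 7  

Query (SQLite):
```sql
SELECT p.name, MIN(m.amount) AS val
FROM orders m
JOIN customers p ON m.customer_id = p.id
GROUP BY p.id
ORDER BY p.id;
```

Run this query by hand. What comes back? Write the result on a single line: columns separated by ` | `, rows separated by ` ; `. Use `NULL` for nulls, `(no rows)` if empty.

Join each orders row to its customers via customer_id.
Group joined rows by customers.id; compute MIN(m.amount) per group.
  1: ids {18, 28} → MIN(m.amount)=68
  2: ids {1, 3, 7, 17, 23} → MIN(m.amount)=21
  3: ids {8, 13, 19} → MIN(m.amount)=29

Nora | 68 ; Vik | 21 ; Chen | 29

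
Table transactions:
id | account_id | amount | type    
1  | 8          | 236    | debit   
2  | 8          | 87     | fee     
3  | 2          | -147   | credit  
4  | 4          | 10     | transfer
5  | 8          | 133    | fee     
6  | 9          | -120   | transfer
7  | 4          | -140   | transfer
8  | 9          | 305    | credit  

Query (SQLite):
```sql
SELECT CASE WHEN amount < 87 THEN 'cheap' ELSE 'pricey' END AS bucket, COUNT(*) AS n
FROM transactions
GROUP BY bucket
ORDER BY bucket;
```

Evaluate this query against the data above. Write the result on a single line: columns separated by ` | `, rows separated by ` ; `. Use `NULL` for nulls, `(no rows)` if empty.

cheap | 4 ; pricey | 4

Bucket rows by amount < 87 → 'cheap' else 'pricey'; count each bucket.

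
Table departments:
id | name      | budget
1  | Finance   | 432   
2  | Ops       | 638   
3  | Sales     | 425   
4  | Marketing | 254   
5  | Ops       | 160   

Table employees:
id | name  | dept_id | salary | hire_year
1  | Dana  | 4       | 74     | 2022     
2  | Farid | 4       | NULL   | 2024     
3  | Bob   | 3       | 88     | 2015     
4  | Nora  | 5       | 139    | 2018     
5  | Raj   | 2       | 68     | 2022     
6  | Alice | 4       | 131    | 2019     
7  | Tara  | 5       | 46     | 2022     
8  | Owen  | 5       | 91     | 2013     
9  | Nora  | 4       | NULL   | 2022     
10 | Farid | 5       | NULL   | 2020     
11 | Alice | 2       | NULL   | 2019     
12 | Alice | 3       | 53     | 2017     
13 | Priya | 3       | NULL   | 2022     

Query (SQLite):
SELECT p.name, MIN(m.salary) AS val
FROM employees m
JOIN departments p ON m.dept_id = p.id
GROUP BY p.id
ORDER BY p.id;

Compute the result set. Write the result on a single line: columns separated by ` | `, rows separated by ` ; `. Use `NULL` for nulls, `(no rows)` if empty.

Ops | 68 ; Sales | 53 ; Marketing | 74 ; Ops | 46

Join each employees row to its departments via dept_id.
Group joined rows by departments.id; compute MIN(m.salary) per group.
  2: ids {5, 11} → MIN(m.salary)=68
  3: ids {3, 12, 13} → MIN(m.salary)=53
  4: ids {1, 2, 6, 9} → MIN(m.salary)=74
  5: ids {4, 7, 8, 10} → MIN(m.salary)=46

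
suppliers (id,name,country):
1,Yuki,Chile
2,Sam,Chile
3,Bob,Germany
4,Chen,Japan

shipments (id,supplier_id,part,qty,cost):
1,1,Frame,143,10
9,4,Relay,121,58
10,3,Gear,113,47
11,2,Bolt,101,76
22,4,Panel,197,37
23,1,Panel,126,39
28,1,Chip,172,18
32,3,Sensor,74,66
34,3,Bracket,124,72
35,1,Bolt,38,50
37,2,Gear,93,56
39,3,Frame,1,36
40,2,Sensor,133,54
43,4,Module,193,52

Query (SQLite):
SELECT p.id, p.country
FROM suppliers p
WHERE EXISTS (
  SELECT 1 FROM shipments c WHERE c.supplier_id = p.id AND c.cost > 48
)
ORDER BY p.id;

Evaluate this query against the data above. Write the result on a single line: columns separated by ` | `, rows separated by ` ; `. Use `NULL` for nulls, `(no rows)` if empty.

1 | Chile ; 2 | Chile ; 3 | Germany ; 4 | Japan

For each suppliers row, check whether any shipments with matching supplier_id has cost > 48.
Keep rows where that is true.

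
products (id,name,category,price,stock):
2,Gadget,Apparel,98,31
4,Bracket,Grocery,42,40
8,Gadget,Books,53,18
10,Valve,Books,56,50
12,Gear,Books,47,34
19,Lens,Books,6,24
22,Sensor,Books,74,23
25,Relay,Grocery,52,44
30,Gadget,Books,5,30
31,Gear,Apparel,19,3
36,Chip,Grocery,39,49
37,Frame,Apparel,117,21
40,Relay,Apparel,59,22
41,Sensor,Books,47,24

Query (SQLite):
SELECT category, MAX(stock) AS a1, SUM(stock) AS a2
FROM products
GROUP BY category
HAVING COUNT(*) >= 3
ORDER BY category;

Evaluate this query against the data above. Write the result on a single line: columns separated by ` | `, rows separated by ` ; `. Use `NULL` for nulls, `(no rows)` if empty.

Apparel | 31 | 77 ; Books | 50 | 203 ; Grocery | 49 | 133

Group products by category.
Per group compute: MAX(stock), SUM(stock).
HAVING: drop groups with fewer than 3 rows.
  Apparel: ids {2, 31, 37, 40} → MAX(stock)=31, SUM(stock)=77
  Books: ids {8, 10, 12, 19, 22, 30, 41} → MAX(stock)=50, SUM(stock)=203
  Grocery: ids {4, 25, 36} → MAX(stock)=49, SUM(stock)=133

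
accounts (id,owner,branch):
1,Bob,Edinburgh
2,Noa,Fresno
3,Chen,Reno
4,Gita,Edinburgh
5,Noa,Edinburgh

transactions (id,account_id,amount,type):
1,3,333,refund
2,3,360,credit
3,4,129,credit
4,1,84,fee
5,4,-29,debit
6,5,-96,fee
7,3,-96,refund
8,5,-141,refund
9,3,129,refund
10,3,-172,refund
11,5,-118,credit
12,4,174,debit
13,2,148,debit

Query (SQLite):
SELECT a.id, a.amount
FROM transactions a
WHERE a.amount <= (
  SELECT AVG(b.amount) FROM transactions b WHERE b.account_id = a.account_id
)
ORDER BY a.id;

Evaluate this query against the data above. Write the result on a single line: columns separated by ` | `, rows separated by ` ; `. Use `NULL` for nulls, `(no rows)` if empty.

4 | 84 ; 5 | -29 ; 7 | -96 ; 8 | -141 ; 10 | -172 ; 13 | 148

For each transactions row a, compute AVG(amount) over rows sharing a.account_id.
Keep row a if a.amount <= that per-group AVG.
  account_id=1: AVG(amount) = 84.0
  account_id=2: AVG(amount) = 148.0
  account_id=3: AVG(amount) = 110.8
  account_id=4: AVG(amount) = 91.333333
  account_id=5: AVG(amount) = -118.333333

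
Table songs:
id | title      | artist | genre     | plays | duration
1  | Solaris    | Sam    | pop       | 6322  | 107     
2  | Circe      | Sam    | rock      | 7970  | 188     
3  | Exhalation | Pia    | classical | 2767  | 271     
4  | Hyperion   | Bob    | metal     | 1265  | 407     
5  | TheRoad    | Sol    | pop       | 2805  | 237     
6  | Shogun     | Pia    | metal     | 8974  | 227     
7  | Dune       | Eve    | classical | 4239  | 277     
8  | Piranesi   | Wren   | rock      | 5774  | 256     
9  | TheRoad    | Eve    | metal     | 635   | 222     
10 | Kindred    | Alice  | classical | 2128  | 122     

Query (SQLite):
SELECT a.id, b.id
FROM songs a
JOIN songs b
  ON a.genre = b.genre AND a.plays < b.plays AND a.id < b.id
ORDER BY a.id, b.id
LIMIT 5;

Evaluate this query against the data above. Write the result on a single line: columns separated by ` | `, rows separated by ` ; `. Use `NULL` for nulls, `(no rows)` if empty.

Pairs (a,b) with same genre, a.plays < b.plays, a.id < b.id.
genre groups: classical:{3,7,10} metal:{4,6,9} pop:{1,5} rock:{2,8}
Ordered by (a.id, b.id); first 5.

3 | 7 ; 4 | 6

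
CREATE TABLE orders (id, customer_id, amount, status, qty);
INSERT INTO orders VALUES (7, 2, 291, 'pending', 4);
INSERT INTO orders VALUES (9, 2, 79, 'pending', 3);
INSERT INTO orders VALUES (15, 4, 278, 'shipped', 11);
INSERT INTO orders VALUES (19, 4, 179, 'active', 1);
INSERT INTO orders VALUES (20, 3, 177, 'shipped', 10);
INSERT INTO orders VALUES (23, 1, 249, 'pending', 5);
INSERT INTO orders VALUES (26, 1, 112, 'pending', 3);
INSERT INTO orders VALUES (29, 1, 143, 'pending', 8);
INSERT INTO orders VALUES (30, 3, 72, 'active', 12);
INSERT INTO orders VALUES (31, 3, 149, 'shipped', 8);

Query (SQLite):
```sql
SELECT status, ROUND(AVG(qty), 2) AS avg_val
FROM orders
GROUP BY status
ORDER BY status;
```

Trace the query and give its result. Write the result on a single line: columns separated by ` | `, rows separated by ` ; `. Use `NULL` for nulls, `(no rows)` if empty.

Partition orders by status; compute ROUND(AVG(qty), 2) within each group.
  active: ids {19, 30} → ROUND(AVG(qty), 2)=6.5
  pending: ids {7, 9, 23, 26, 29} → ROUND(AVG(qty), 2)=4.6
  shipped: ids {15, 20, 31} → ROUND(AVG(qty), 2)=9.67

active | 6.5 ; pending | 4.6 ; shipped | 9.67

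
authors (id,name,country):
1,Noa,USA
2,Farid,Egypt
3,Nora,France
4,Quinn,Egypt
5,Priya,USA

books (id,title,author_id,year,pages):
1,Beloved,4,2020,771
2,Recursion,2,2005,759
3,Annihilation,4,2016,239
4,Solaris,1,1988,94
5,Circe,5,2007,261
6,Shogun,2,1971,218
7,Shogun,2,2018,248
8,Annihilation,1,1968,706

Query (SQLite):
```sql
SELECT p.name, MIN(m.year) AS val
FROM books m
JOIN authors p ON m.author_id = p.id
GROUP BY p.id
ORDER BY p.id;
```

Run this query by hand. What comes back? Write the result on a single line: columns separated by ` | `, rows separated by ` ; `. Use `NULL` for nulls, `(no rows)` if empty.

Noa | 1968 ; Farid | 1971 ; Quinn | 2016 ; Priya | 2007

Join each books row to its authors via author_id.
Group joined rows by authors.id; compute MIN(m.year) per group.
  1: ids {4, 8} → MIN(m.year)=1968
  2: ids {2, 6, 7} → MIN(m.year)=1971
  4: ids {1, 3} → MIN(m.year)=2016
  5: ids {5} → MIN(m.year)=2007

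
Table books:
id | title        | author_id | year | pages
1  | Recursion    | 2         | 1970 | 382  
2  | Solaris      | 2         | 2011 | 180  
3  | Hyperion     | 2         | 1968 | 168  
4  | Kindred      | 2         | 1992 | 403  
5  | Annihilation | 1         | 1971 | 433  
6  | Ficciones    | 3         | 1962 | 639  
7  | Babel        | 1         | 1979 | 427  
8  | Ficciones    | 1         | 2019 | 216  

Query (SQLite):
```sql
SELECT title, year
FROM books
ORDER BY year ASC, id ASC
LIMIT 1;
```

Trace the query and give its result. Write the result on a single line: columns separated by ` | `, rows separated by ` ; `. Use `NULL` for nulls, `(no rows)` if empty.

Ficciones | 1962

Sort by year asc, tiebreak id asc: (1962, id=6), (1968, id=3), (1970, id=1), (1971, id=5) …. Take first 1.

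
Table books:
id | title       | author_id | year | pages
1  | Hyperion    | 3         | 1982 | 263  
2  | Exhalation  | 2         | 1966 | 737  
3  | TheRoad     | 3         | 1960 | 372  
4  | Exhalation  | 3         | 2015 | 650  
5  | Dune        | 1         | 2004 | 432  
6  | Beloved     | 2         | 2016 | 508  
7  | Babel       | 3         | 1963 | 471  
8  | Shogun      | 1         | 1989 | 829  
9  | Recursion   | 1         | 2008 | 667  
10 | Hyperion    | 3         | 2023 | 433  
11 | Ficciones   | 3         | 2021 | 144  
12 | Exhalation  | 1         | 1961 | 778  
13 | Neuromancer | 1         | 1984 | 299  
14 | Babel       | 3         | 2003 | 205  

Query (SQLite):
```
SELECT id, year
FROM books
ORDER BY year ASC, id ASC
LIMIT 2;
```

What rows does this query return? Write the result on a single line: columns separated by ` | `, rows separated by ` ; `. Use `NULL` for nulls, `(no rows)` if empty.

Sort by year asc, tiebreak id asc: (1960, id=3), (1961, id=12), (1963, id=7), (1966, id=2), (1982, id=1) …. Take first 2.

3 | 1960 ; 12 | 1961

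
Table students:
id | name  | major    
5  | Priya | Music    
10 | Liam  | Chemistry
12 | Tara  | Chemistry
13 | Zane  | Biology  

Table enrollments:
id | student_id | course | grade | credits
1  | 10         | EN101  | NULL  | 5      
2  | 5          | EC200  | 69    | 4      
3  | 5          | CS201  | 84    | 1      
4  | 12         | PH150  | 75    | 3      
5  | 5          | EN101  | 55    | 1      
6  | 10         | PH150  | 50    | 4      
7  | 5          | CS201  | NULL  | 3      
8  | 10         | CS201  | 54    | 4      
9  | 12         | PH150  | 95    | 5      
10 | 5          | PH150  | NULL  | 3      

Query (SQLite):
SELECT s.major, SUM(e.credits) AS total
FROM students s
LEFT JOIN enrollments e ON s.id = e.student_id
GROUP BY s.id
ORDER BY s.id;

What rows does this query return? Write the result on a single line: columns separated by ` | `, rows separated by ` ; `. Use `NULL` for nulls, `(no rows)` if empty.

LEFT JOIN keeps every students row; unmatched ones get NULL for enrollments columns.
Group by students.id and compute SUM(e.credits). SUM over an all-NULL group is NULL.
  5: ids {2, 3, 5, 7, 10} → SUM(e.credits)=12
  10: ids {1, 6, 8} → SUM(e.credits)=13
  12: ids {4, 9} → SUM(e.credits)=8
  13: ids {—} → SUM(e.credits)=NULL

Music | 12 ; Chemistry | 13 ; Chemistry | 8 ; Biology | NULL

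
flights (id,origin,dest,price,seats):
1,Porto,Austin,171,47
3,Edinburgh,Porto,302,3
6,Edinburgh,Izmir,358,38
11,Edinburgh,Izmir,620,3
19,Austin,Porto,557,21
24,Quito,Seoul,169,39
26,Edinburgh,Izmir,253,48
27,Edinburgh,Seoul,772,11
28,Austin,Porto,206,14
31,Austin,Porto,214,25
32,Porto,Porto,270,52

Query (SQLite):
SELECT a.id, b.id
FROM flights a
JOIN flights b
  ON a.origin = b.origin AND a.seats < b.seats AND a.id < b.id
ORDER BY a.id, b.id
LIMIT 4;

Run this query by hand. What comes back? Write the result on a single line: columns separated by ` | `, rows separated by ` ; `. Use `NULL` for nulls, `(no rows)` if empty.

Pairs (a,b) with same origin, a.seats < b.seats, a.id < b.id.
origin groups: Austin:{19,28,31} Edinburgh:{3,6,11,26,27} Porto:{1,32} Quito:{24}
Ordered by (a.id, b.id); first 4.

1 | 32 ; 3 | 6 ; 3 | 26 ; 3 | 27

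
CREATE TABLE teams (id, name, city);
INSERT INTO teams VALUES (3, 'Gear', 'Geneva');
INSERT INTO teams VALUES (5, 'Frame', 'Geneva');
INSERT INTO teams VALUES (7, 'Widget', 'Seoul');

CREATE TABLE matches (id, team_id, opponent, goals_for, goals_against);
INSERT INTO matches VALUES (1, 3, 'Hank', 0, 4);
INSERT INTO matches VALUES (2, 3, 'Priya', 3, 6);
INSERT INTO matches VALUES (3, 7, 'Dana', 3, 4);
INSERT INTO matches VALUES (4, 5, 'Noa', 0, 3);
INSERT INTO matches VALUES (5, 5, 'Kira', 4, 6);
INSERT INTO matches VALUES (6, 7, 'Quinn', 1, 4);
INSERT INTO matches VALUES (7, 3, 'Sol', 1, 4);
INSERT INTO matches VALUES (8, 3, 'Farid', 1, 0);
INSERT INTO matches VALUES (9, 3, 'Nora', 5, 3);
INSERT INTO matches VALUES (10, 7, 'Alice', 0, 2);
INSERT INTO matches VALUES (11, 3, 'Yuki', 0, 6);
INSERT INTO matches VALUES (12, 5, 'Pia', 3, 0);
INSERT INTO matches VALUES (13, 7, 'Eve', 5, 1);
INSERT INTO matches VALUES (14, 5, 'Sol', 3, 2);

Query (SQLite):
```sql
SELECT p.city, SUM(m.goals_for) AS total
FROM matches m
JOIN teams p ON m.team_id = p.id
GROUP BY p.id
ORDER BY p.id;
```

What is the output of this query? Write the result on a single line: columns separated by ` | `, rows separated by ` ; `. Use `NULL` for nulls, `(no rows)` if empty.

Join each matches row to its teams via team_id.
Group joined rows by teams.id; compute SUM(m.goals_for) per group.
  3: ids {1, 2, 7, 8, 9, 11} → SUM(m.goals_for)=10
  5: ids {4, 5, 12, 14} → SUM(m.goals_for)=10
  7: ids {3, 6, 10, 13} → SUM(m.goals_for)=9

Geneva | 10 ; Geneva | 10 ; Seoul | 9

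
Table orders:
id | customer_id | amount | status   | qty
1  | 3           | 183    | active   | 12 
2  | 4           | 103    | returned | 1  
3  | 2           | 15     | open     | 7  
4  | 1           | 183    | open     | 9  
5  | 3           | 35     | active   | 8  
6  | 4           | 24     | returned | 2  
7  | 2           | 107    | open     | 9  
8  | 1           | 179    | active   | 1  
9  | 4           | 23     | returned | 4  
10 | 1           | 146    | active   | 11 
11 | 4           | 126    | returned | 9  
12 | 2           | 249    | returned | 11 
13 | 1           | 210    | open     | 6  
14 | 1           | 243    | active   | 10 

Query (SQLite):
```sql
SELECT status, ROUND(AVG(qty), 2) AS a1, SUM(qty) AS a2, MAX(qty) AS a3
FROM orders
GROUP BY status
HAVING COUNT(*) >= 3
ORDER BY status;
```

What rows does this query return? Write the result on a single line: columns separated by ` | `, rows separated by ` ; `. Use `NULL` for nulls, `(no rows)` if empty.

Group orders by status.
Per group compute: ROUND(AVG(qty), 2), SUM(qty), MAX(qty).
HAVING: drop groups with fewer than 3 rows.
  active: ids {1, 5, 8, 10, 14} → ROUND(AVG(qty), 2)=8.4, SUM(qty)=42, MAX(qty)=12
  open: ids {3, 4, 7, 13} → ROUND(AVG(qty), 2)=7.75, SUM(qty)=31, MAX(qty)=9
  returned: ids {2, 6, 9, 11, 12} → ROUND(AVG(qty), 2)=5.4, SUM(qty)=27, MAX(qty)=11

active | 8.4 | 42 | 12 ; open | 7.75 | 31 | 9 ; returned | 5.4 | 27 | 11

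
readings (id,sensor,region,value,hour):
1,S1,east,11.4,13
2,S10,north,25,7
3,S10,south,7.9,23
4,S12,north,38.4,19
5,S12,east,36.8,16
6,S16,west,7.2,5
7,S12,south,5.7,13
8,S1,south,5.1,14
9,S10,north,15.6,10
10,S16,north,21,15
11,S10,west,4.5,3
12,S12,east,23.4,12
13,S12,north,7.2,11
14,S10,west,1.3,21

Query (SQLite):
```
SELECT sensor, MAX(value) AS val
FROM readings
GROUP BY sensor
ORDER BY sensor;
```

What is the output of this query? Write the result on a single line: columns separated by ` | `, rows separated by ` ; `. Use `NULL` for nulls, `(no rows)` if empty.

S1 | 11.4 ; S10 | 25 ; S12 | 38.4 ; S16 | 21

Partition readings by sensor; compute MAX(value) within each group.
  S1: ids {1, 8} → MAX(value)=11.4
  S10: ids {2, 3, 9, 11, 14} → MAX(value)=25
  S12: ids {4, 5, 7, 12, 13} → MAX(value)=38.4
  S16: ids {6, 10} → MAX(value)=21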